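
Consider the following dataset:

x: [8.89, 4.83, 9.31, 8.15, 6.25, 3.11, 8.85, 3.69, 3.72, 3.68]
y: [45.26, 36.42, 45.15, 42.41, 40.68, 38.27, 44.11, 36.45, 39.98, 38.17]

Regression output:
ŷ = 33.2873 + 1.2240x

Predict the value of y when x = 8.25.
ŷ = 43.3853

Plug x = 8.25 into the fitted line:

ŷ = 33.2873 + 1.2240 × 8.25
ŷ = 33.2873 + 10.0980
ŷ = 43.3853

This is a point prediction; actual observations scatter around it by roughly the residual standard deviation.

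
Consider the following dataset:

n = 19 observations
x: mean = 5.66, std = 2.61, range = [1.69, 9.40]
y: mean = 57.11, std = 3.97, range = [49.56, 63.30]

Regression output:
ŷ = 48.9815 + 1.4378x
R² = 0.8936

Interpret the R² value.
The model explains 89.36% of the variance in y (R² = 0.8936), leaving 10.64% unexplained; the fit is strong.

The coefficient of determination R² is the fraction of the total variation in y that the fitted line accounts for.

Here R² = 0.8936:
- Explained: 89.36% of the variation in y
- Unexplained (residual): 100% − 89.36% = 10.64%
- Rule of thumb (below 0.3 weak; 0.3 to below 0.7 moderate; 0.7 and above strong) → strong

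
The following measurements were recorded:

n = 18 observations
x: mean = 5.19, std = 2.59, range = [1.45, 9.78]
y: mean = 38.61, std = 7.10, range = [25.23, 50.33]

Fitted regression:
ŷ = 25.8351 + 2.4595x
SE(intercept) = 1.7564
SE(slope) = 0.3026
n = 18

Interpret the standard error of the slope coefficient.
The slope 2.4595 is pinned down to within about ±0.3026 (one SE) by these data — relative uncertainty 12.3%, i.e. precise.

What SE measures:
- The standard error quantifies the sampling variability of the coefficient estimate
- It is the estimated standard deviation of β̂₁ across hypothetical repeated samples of the same size
- Smaller SE → more precise estimate

Relative precision:
- SE / |β̂₁| = 0.3026 / 2.4595 = 12.3%
- Rule of thumb (under 20%: precise; 20% to under 50%: moderately precise; 50% or more: imprecise) → precise

Link to interval estimation: a confidence interval for β₁ is β̂₁ ± t* × 0.3026, so SE sets the half-width per unit of t*.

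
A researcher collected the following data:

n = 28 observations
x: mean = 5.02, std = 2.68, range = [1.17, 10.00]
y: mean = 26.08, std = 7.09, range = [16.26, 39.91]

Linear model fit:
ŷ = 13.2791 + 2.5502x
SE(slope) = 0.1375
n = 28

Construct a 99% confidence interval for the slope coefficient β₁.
The 99% CI for β₁ is (2.1681, 2.9323)

Confidence interval for the slope:

The 99% CI for β₁ is: β̂₁ ± t*(α/2, n-2) × SE(β̂₁)

Step 1: Find critical t-value
- Confidence level = 0.99
- Degrees of freedom = n - 2 = 28 - 2 = 26
- t*(α/2, 26) = 2.7787

Step 2: Calculate margin of error
Margin = 2.7787 × 0.1375 = 0.3821

Step 3: Construct interval
CI = 2.5502 ± 0.3821
CI = (2.1681, 2.9323)

Interpretation: We are 99% confident that the true slope β₁ lies between 2.1681 and 2.9323.
The interval does not include 0, suggesting a significant linear relationship.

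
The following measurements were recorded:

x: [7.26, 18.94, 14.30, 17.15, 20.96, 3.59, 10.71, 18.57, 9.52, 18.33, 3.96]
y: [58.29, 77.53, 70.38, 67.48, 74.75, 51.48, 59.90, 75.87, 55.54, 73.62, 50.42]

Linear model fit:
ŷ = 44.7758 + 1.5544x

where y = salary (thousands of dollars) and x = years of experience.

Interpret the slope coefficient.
On average, salary is about 1.5544 thousand dollars higher for every extra year of experience.

β₁ = 1.5544 is the change in predicted salary (thousand dollars) per additional year of experience.

Interpretation:
- Experience up by 1 year → predicted salary increases by 1.5544 thousand dollars
- This is a linear approximation: the same per-unit change is assumed across the whole observed x range
- The sign (+) gives the direction; the magnitude 1.5544 gives the size of the effect per year

The intercept β₀ = 44.7758 is the predicted salary when experience = 0; since the smallest observed x is 3.59, this is an extrapolation and mainly anchors the line.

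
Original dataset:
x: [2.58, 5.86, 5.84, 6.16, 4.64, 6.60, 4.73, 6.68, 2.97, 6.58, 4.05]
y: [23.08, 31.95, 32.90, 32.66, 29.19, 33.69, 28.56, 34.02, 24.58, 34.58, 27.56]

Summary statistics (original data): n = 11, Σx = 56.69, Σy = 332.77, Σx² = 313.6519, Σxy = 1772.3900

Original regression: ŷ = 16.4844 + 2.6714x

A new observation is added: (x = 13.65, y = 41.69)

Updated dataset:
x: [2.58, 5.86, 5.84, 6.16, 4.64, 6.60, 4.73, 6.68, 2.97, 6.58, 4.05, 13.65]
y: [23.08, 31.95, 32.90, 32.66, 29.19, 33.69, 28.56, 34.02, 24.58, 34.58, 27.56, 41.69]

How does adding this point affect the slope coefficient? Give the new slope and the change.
Adding the point moves β₁ from 2.6714 to 1.6711, i.e. it decreases by 1.0003 (-37.4%).

x = 13.65 lies well outside the original x-range [2.58, 6.68] (x̄ ≈ 5.15), so this observation has high leverage and can move the slope substantially.

Step 1: Update the sums with the new point (n goes from 11 to 12)
Σx  = 56.69 + 13.65 = 70.34
Σy  = 332.77 + 41.69 = 374.46
Σx² = 313.6519 + 13.65² = 313.6519 + 186.3225 = 499.9744
Σxy = 1772.3900 + 13.65×41.69 = 1772.3900 + 569.0685 = 2341.4585

Step 2: Recompute the slope with b₁ = (nΣxy − ΣxΣy) / (nΣx² − (Σx)²)
Numerator   = 12×2341.4585 − 70.34×374.46 = 28097.5020 − 26339.5164 = 1757.9856
Denominator = 12×499.9744 − 70.34² = 5999.6928 − 4947.7156 = 1051.9772
b₁(new) = 1757.9856 / 1051.9772 = 1.6711

(Same formula on the original sums: (11×1772.3900 − 56.69×332.77) / (11×313.6519 − 56.69²) = 631.5587 / 236.4148 = 2.6714, matching the given fit.)

Step 3: Change in slope
Δβ₁ = 1.6711 − 2.6714 = -1.0003
Relative change = -1.0003 / 2.6714 × 100% = -37.4%
→ the slope decreases when the point is added.

A high-leverage point only changes the slope if it is off the original line; here y = 41.69 is below the original trend, so the slope decreases.
In practice: examine leverage (hᵢ) and Cook's distance rather than deleting it automatically.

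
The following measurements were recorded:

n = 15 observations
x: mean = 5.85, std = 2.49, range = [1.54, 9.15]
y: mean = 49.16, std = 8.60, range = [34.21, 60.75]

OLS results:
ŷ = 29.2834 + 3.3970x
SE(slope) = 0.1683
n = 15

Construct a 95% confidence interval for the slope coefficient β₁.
The 95% CI for β₁ is (3.0334, 3.7606)

Confidence interval for the slope:

The 95% CI for β₁ is: β̂₁ ± t*(α/2, n-2) × SE(β̂₁)

Step 1: Find critical t-value
- Confidence level = 0.95
- Degrees of freedom = n - 2 = 15 - 2 = 13
- t*(α/2, 13) = 2.1604

Step 2: Calculate margin of error
Margin = 2.1604 × 0.1683 = 0.3636

Step 3: Construct interval
CI = 3.3970 ± 0.3636
CI = (3.0334, 3.7606)

Interpretation: each one-unit increase in x is associated with a change in mean y of between 3.0334 and 3.7606, with 95% confidence.
The interval does not include 0, suggesting a significant linear relationship.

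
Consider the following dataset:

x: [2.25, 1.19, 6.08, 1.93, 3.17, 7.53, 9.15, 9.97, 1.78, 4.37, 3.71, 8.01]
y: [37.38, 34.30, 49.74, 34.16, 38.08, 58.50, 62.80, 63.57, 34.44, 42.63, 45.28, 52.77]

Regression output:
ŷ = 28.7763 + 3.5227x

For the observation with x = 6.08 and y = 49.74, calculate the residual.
Residual = -0.4543

The residual is the difference between the actual value and the predicted value:

Residual = y - ŷ

Step 1: Calculate predicted value
ŷ = 28.7763 + 3.5227 × 6.08
ŷ = 50.1943

Step 2: Calculate residual
Residual = 49.74 - 50.1943
Residual = -0.4543

Interpretation: the model overestimates the actual value by 0.4543 at this point (negative residual → observation lies below the fitted line).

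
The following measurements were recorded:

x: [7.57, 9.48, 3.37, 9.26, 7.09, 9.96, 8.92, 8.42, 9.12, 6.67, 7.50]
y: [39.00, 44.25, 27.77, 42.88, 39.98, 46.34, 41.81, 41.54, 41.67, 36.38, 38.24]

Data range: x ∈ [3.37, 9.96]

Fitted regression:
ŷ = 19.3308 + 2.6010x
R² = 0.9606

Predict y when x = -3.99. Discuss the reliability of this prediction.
The equation gives ŷ = 8.9528; however x = -3.99 is 7.36 units below the observed range, so this extrapolated value should not be trusted.

Prediction calculation:
ŷ = 19.3308 + 2.6010 × (-3.99)
ŷ = 8.9528

Reliability:
- Data range: x ∈ [3.37, 9.96]
- Prediction point: x = -3.99 is 7.36 units below the observed range → this is EXTRAPOLATION, not interpolation

Why that matters here:
- The standard error of prediction grows with (x − x̄)², and x = -3.99 is far from x̄ = 7.94
- Real relationships often flatten, saturate, or turn nonlinear at extremes
- The linear relationship may not hold outside the observed range

A defensible statement: 'if the linear trend continued to x = -3.99, y would be about 8.9528' — the premise is untested.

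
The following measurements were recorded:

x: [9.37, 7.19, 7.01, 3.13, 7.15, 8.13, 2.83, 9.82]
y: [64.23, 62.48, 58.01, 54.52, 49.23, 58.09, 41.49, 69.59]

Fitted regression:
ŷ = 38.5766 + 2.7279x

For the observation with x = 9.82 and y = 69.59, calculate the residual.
Residual = 4.2254

The residual is the difference between the actual value and the predicted value:

Residual = y - ŷ

Step 1: Calculate predicted value
ŷ = 38.5766 + 2.7279 × 9.82
ŷ = 65.3646

Step 2: Calculate residual
Residual = 69.59 - 65.3646
Residual = 4.2254

Interpretation: the model underestimates the actual value by 4.2254 at this point (positive residual → observation lies above the fitted line).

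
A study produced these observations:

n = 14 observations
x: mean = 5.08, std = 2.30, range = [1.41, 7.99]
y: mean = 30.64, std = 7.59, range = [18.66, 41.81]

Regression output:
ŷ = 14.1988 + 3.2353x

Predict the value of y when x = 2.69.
ŷ = 22.9018

To predict y for x = 2.69, substitute into the regression equation:

ŷ = 14.1988 + 3.2353 × 2.69
ŷ = 14.1988 + 8.7030
ŷ = 22.9018

This is the fitted mean response at that x — an individual observation would come with a wider prediction interval.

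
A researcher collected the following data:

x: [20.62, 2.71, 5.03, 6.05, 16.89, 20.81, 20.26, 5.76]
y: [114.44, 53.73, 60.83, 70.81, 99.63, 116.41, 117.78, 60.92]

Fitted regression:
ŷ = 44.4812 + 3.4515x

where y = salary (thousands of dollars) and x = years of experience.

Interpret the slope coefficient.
An increase of one year in experience is associated with a 3.4515 thousand dollars increase in predicted salary.

The slope coefficient β₁ = 3.4515 represents the marginal effect of experience on salary.

Interpretation:
- Experience up by 1 year → predicted salary increases by 3.4515 thousand dollars
- This is a linear approximation: the same per-unit change is assumed across the whole observed x range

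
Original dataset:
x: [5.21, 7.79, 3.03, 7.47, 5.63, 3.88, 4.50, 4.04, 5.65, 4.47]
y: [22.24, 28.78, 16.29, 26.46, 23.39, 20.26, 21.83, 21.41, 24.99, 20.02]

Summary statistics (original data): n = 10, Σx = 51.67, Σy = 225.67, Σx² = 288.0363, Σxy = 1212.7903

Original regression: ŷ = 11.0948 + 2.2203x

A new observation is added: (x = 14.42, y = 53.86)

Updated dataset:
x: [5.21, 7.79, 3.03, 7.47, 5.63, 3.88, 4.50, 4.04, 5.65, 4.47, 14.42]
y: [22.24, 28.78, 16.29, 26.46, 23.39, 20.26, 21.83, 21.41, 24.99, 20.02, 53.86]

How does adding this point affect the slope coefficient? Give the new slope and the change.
The slope changes from 2.2203 to 3.1346 (change of +0.9143, or +41.2%).

The new point has HIGH LEVERAGE: x = 14.42 is far from the original mean x̄ = 51.67/10 ≈ 5.17 (original range [3.03, 7.79]).

Step 1: Update the sums with the new point (n goes from 10 to 11)
Σx  = 51.67 + 14.42 = 66.09
Σy  = 225.67 + 53.86 = 279.53
Σx² = 288.0363 + 14.42² = 288.0363 + 207.9364 = 495.9727
Σxy = 1212.7903 + 14.42×53.86 = 1212.7903 + 776.6612 = 1989.4515

Step 2: Recompute the slope with b₁ = (nΣxy − ΣxΣy) / (nΣx² − (Σx)²)
Numerator   = 11×1989.4515 − 66.09×279.53 = 21883.9665 − 18474.1377 = 3409.8288
Denominator = 11×495.9727 − 66.09² = 5455.6997 − 4367.8881 = 1087.8116
b₁(new) = 3409.8288 / 1087.8116 = 3.1346

(Same formula on the original sums: (10×1212.7903 − 51.67×225.67) / (10×288.0363 − 51.67²) = 467.5341 / 210.5741 = 2.2203, matching the given fit.)

Step 3: Change in slope
Δβ₁ = 3.1346 − 2.2203 = +0.9143
Relative change = +0.9143 / 2.2203 × 100% = +41.2%
→ the slope increases when the point is added.

A high-leverage point only changes the slope if it is off the original line; here y = 53.86 is above the original trend, so the slope increases.
In practice: check such a point for data-entry or measurement error; refit with and without it and report both if conclusions differ.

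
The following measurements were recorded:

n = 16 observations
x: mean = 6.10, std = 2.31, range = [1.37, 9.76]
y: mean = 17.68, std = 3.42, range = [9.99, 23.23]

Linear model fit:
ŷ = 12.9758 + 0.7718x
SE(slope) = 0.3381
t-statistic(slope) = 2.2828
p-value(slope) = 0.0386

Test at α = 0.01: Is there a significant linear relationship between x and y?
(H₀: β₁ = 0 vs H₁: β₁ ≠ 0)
Fail to reject H₀: p-value = 0.0386 ≥ α = 0.01. The linear relationship is not significant at the 1% level.

Hypothesis test for the slope coefficient:

H₀: β₁ = 0 (no linear relationship)
H₁: β₁ ≠ 0 (linear relationship exists)

Test statistic: t = β̂₁ / SE(β̂₁) = 0.7718 / 0.3381 = 2.2828

p = 0.0386: how often a slope estimate this far from 0 (in SE units) would arise by chance if β₁ were truly 0.

Decision rule: reject H₀ if p-value < α.
p-value = 0.0386 ≥ α = 0.01 → fail to reject H₀.

Conclusion: the linear association between x and y is not significant at the 1% level.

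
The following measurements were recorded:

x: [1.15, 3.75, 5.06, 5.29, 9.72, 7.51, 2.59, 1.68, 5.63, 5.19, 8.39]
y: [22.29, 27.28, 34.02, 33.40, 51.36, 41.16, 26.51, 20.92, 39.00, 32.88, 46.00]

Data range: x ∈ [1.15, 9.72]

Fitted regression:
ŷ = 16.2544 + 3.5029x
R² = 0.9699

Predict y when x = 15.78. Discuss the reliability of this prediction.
The equation gives ŷ = 71.5302; however x = 15.78 is 6.06 units above the observed range, so this extrapolated value should not be trusted.

Prediction calculation:
ŷ = 16.2544 + 3.5029 × 15.78
ŷ = 71.5302

Reliability:
- Data range: x ∈ [1.15, 9.72]
- Prediction point: x = 15.78 is 6.06 units above the observed range → this is EXTRAPOLATION, not interpolation

Why that matters here:
- There are no observations near this x to validate the fitted line there
- The linear relationship may not hold outside the observed range

A defensible statement: 'if the linear trend continued to x = 15.78, y would be about 71.5302' — the premise is untested.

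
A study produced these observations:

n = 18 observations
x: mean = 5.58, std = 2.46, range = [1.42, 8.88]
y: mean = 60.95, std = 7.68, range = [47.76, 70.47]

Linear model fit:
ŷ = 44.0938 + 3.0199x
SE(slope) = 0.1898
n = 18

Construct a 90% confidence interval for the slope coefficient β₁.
The 90% CI for β₁ is (2.6885, 3.3513)

Confidence interval for the slope:

The 90% CI for β₁ is: β̂₁ ± t*(α/2, n-2) × SE(β̂₁)

Step 1: Find critical t-value
- Confidence level = 0.9
- Degrees of freedom = n - 2 = 18 - 2 = 16
- t*(α/2, 16) = 1.7459

Step 2: Calculate margin of error
Margin = 1.7459 × 0.1898 = 0.3314

Step 3: Construct interval
CI = 3.0199 ± 0.3314
CI = (2.6885, 3.3513)

Interpretation: intervals built this way capture the true β₁ in 90% of repeated samples; here the plausible range for the per-unit effect of x on y is 2.6885 to 3.3513.
The interval does not include 0, suggesting a significant linear relationship.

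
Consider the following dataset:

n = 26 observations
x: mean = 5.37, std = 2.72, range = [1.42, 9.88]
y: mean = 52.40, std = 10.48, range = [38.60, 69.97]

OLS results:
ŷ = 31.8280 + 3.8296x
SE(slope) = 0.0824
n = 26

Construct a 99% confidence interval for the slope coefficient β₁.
The 99% CI for β₁ is (3.5991, 4.0601)

Confidence interval for the slope:

The 99% CI for β₁ is: β̂₁ ± t*(α/2, n-2) × SE(β̂₁)

Step 1: Find critical t-value
- Confidence level = 0.99
- Degrees of freedom = n - 2 = 26 - 2 = 24
- t*(α/2, 24) = 2.7969

Step 2: Calculate margin of error
Margin = 2.7969 × 0.0824 = 0.2305

Step 3: Construct interval
CI = 3.8296 ± 0.2305
CI = (3.5991, 4.0601)

Interpretation: intervals built this way capture the true β₁ in 99% of repeated samples; here the plausible range for the per-unit effect of x on y is 3.5991 to 4.0601.
The interval does not include 0, suggesting a significant linear relationship.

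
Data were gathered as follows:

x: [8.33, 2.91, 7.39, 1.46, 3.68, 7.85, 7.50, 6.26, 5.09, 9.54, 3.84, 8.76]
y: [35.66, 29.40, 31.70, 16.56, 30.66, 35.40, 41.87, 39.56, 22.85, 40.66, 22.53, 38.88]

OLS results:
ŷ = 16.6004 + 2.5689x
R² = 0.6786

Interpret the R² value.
The model explains 67.86% of the variance in y (R² = 0.6786), leaving 32.14% unexplained; the fit is moderate.

The coefficient of determination R² is the fraction of the total variation in y that the fitted line accounts for.

Here R² = 0.6786:
- Explained: 67.86% of the variation in y
- Unexplained (residual): 100% − 67.86% = 32.14%
- Rule of thumb (below 0.3 weak; 0.3 to below 0.7 moderate; 0.7 and above strong) → moderate

Note: R² never decreases when predictors are added, so it should not be used alone to compare models of different size.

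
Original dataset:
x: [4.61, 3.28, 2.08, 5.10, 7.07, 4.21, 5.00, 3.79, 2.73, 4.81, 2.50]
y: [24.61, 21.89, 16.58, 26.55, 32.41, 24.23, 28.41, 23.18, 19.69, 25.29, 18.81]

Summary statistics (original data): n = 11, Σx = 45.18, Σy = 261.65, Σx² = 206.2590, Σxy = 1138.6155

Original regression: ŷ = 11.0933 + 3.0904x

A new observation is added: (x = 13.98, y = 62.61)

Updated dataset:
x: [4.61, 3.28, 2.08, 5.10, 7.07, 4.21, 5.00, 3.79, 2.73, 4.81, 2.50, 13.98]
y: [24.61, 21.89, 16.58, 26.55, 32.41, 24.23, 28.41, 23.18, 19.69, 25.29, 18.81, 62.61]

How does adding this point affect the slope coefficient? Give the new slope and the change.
Adding the point moves β₁ from 3.0904 to 3.7741, i.e. it increases by 0.6837 (+22.1%).

The new point has HIGH LEVERAGE: x = 13.98 is far from the original mean x̄ = 45.18/11 ≈ 4.11 (original range [2.08, 7.07]).

Step 1: Update the sums with the new point (n goes from 11 to 12)
Σx  = 45.18 + 13.98 = 59.16
Σy  = 261.65 + 62.61 = 324.26
Σx² = 206.2590 + 13.98² = 206.2590 + 195.4404 = 401.6994
Σxy = 1138.6155 + 13.98×62.61 = 1138.6155 + 875.2878 = 2013.9033

Step 2: Recompute the slope with b₁ = (nΣxy − ΣxΣy) / (nΣx² − (Σx)²)
Numerator   = 12×2013.9033 − 59.16×324.26 = 24166.8396 − 19183.2216 = 4983.6180
Denominator = 12×401.6994 − 59.16² = 4820.3928 − 3499.9056 = 1320.4872
b₁(new) = 4983.6180 / 1320.4872 = 3.7741

(Same formula on the original sums: (11×1138.6155 − 45.18×261.65) / (11×206.2590 − 45.18²) = 703.4235 / 227.6166 = 3.0904, matching the given fit.)

Step 3: Change in slope
Δβ₁ = 3.7741 − 3.0904 = +0.6837
Relative change = +0.6837 / 3.0904 × 100% = +22.1%
→ the slope increases when the point is added.

Because the point sits above the extension of the original line at a high-leverage x, it tilts the fit up.
In practice: investigate whether it comes from the same population as the rest of the sample; examine leverage (hᵢ) and Cook's distance rather than deleting it automatically.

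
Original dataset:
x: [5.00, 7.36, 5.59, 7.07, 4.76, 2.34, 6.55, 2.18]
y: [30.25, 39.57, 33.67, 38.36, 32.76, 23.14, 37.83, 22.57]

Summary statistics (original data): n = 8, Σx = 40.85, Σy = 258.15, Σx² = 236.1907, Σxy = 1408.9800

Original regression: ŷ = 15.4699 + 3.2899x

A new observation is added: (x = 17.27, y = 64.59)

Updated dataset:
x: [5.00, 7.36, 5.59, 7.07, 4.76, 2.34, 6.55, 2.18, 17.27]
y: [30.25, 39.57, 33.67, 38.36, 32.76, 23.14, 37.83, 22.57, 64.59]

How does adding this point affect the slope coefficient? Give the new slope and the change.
Adding the point moves β₁ from 3.2899 to 2.7669, i.e. it decreases by 0.5230 (-15.9%).

The new point has HIGH LEVERAGE: x = 17.27 is far from the original mean x̄ = 40.85/8 ≈ 5.11 (original range [2.18, 7.36]).

Step 1: Update the sums with the new point (n goes from 8 to 9)
Σx  = 40.85 + 17.27 = 58.12
Σy  = 258.15 + 64.59 = 322.74
Σx² = 236.1907 + 17.27² = 236.1907 + 298.2529 = 534.4436
Σxy = 1408.9800 + 17.27×64.59 = 1408.9800 + 1115.4693 = 2524.4493

Step 2: Recompute the slope with b₁ = (nΣxy − ΣxΣy) / (nΣx² − (Σx)²)
Numerator   = 9×2524.4493 − 58.12×322.74 = 22720.0437 − 18757.6488 = 3962.3949
Denominator = 9×534.4436 − 58.12² = 4809.9924 − 3377.9344 = 1432.0580
b₁(new) = 3962.3949 / 1432.0580 = 2.7669

(Same formula on the original sums: (8×1408.9800 − 40.85×258.15) / (8×236.1907 − 40.85²) = 726.4125 / 220.8031 = 3.2899, matching the given fit.)

Step 3: Change in slope
Δβ₁ = 2.7669 − 3.2899 = -0.5230
Relative change = -0.5230 / 3.2899 × 100% = -15.9%
→ the slope decreases when the point is added.

Because the point sits below the extension of the original line at a high-leverage x, it tilts the fit down.
In practice: refit with and without it and report both if conclusions differ; examine leverage (hᵢ) and Cook's distance rather than deleting it automatically.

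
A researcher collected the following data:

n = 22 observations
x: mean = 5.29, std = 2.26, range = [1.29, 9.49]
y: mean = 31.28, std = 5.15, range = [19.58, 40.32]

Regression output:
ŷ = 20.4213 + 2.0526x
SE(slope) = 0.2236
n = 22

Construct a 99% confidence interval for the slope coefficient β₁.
The 99% CI for β₁ is (1.4164, 2.6888)

Confidence interval for the slope:

The 99% CI for β₁ is: β̂₁ ± t*(α/2, n-2) × SE(β̂₁)

Step 1: Find critical t-value
- Confidence level = 0.99
- Degrees of freedom = n - 2 = 22 - 2 = 20
- t*(α/2, 20) = 2.8453

Step 2: Calculate margin of error
Margin = 2.8453 × 0.2236 = 0.6362

Step 3: Construct interval
CI = 2.0526 ± 0.6362
CI = (1.4164, 2.6888)

Interpretation: each one-unit increase in x is associated with a change in mean y of between 1.4164 and 2.6888, with 99% confidence.
The interval does not include 0, suggesting a significant linear relationship.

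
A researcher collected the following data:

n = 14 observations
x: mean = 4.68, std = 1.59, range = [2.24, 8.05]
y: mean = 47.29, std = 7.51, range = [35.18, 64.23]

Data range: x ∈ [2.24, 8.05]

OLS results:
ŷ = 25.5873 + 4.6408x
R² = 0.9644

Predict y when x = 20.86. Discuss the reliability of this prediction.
The equation gives ŷ = 122.3944; however x = 20.86 is 12.81 units above the observed range, so this extrapolated value should not be trusted.

Prediction calculation:
ŷ = 25.5873 + 4.6408 × 20.86
ŷ = 122.3944

Reliability:
- Data range: x ∈ [2.24, 8.05]
- Prediction point: x = 20.86 is 12.81 units above the observed range → this is EXTRAPOLATION, not interpolation

Why that matters here:
- Real relationships often flatten, saturate, or turn nonlinear at extremes
- The linear relationship may not hold outside the observed range
- R² describes fit only over the sampled x values; it says nothing about behaviour beyond them

The R² = 0.9644 only validates the fit within [2.24, 8.05]; treat ŷ = 122.3944 with caution.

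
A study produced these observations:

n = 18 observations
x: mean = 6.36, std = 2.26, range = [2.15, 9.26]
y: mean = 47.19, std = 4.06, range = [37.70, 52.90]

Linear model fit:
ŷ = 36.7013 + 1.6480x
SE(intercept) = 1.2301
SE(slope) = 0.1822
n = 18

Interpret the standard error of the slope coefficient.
The slope 1.6480 is pinned down to within about ±0.1822 (one SE) by these data — relative uncertainty 11.1%, i.e. precise.

SE(β̂₁) = s / √Sxx, where s is the residual standard deviation and Sxx = Σ(x − x̄)². It is the yardstick for how far β̂₁ = 1.6480 could plausibly be from the true slope.

Relative precision:
- SE / |β̂₁| = 0.1822 / 1.6480 = 11.1%
- Rule of thumb (under 20%: precise; 20% to under 50%: moderately precise; 50% or more: imprecise) → precise

Link to the t-test: t = β̂₁ / SE(β̂₁) = 1.6480 / 0.1822 = 9.0450, the statistic for H₀: β₁ = 0.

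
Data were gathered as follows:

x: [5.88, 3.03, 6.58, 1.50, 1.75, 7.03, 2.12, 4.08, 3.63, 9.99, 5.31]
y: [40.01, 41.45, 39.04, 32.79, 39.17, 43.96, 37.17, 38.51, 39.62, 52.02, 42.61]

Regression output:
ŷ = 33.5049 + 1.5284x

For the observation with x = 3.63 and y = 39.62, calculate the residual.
Residual = 0.5670

The residual is the difference between the actual value and the predicted value:

Residual = y - ŷ

Step 1: Calculate predicted value
ŷ = 33.5049 + 1.5284 × 3.63
ŷ = 39.0530

Step 2: Calculate residual
Residual = 39.62 - 39.0530
Residual = 0.5670

Sign check: y > ŷ, so the point is above the line and the fit underestimates here.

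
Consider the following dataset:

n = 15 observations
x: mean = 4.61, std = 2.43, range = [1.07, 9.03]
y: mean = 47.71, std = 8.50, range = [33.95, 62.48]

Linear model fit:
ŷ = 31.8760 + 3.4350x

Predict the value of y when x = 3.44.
ŷ = 43.6924

x = 3.44 lies inside the observed range [1.07, 9.03], so the fitted equation applies directly:

ŷ = 31.8760 + 3.4350 × 3.44
ŷ = 31.8760 + 11.8164
ŷ = 43.6924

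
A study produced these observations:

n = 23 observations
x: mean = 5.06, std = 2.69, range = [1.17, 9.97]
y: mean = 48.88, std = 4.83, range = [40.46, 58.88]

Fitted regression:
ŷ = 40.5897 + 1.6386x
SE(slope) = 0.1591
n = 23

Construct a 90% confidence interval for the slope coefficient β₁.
The 90% CI for β₁ is (1.3648, 1.9124)

Confidence interval for the slope:

The 90% CI for β₁ is: β̂₁ ± t*(α/2, n-2) × SE(β̂₁)

Step 1: Find critical t-value
- Confidence level = 0.9
- Degrees of freedom = n - 2 = 23 - 2 = 21
- t*(α/2, 21) = 1.7207

Step 2: Calculate margin of error
Margin = 1.7207 × 0.1591 = 0.2738

Step 3: Construct interval
CI = 1.6386 ± 0.2738
CI = (1.3648, 1.9124)

Interpretation: We are 90% confident that the true slope β₁ lies between 1.3648 and 1.9124.
Since 0 is outside the interval, a two-sided test at α = 0.10 would reject H₀: β₁ = 0.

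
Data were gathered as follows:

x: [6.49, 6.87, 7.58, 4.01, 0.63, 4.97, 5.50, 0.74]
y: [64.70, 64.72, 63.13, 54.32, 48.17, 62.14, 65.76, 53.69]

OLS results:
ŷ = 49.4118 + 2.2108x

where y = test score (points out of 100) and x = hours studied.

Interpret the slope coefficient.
An increase of one hour in study time is associated with a 2.2108 points increase in predicted test score.

β₁ = 2.2108 is the change in predicted test score (points) per additional hour of study time.

Interpretation:
- Study time up by 1 hour → predicted test score increases by 2.2108 points
- This is a linear approximation: the same per-unit change is assumed across the whole observed x range

(β₀ = 49.4118 is the fitted value at x = 0 and is not part of the slope interpretation.)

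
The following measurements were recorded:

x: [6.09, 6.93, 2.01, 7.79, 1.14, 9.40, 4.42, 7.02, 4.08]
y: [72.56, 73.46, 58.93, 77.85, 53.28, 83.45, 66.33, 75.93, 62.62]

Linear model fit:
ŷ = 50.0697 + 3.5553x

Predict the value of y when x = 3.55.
ŷ = 62.6910

x = 3.55 lies inside the observed range [1.14, 9.40], so the fitted equation applies directly:

ŷ = 50.0697 + 3.5553 × 3.55
ŷ = 50.0697 + 12.6213
ŷ = 62.6910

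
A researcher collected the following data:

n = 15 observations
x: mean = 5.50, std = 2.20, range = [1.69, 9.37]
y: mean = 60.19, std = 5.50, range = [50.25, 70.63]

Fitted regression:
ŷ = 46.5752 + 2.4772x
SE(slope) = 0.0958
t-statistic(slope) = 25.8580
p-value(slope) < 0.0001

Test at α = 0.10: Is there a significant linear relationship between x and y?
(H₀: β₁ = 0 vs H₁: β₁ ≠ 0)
p-value < 0.0001 < α = 0.10, so we reject H₀. The relationship is significant.

Hypothesis test for the slope coefficient:

H₀: β₁ = 0 (no linear relationship)
H₁: β₁ ≠ 0 (linear relationship exists)

Test statistic: t = β̂₁ / SE(β̂₁) = 2.4772 / 0.0958 = 25.8580

With df = 13, the two-sided p-value for |t| = 25.8580 is <0.0001.

Decision rule: reject H₀ if p-value < α.
p-value < 0.0001 < α = 0.10 → reject H₀.

At α = 0.10 the data do provide convincing evidence of a nonzero slope.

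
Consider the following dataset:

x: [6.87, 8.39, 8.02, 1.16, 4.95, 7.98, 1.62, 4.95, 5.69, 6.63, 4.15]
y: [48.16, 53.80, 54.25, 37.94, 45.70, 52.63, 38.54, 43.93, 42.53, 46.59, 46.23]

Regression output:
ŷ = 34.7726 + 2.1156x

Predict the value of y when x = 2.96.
ŷ = 41.0348

To predict y for x = 2.96, substitute into the regression equation:

ŷ = 34.7726 + 2.1156 × 2.96
ŷ = 34.7726 + 6.2622
ŷ = 41.0348

This is the fitted mean response at that x — an individual observation would come with a wider prediction interval.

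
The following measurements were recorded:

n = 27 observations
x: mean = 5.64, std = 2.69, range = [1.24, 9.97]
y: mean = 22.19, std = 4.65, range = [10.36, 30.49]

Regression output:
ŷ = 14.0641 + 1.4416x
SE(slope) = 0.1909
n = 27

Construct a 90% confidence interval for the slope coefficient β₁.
The 90% CI for β₁ is (1.1155, 1.7677)

Confidence interval for the slope:

The 90% CI for β₁ is: β̂₁ ± t*(α/2, n-2) × SE(β̂₁)

Step 1: Find critical t-value
- Confidence level = 0.9
- Degrees of freedom = n - 2 = 27 - 2 = 25
- t*(α/2, 25) = 1.7081

Step 2: Calculate margin of error
Margin = 1.7081 × 0.1909 = 0.3261

Step 3: Construct interval
CI = 1.4416 ± 0.3261
CI = (1.1155, 1.7677)

Interpretation: each one-unit increase in x is associated with a change in mean y of between 1.1155 and 1.7677, with 90% confidence.
Both endpoints are positive, so the data support a genuinely positive slope at this confidence level.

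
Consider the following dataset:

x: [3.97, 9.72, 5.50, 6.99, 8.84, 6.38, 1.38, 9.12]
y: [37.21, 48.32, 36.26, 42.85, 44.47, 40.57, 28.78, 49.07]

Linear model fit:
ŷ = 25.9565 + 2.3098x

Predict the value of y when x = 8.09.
ŷ = 44.6428

x = 8.09 lies inside the observed range [1.38, 9.72], so the fitted equation applies directly:

ŷ = 25.9565 + 2.3098 × 8.09
ŷ = 25.9565 + 18.6863
ŷ = 44.6428

This is a point prediction; actual observations scatter around it by roughly the residual standard deviation.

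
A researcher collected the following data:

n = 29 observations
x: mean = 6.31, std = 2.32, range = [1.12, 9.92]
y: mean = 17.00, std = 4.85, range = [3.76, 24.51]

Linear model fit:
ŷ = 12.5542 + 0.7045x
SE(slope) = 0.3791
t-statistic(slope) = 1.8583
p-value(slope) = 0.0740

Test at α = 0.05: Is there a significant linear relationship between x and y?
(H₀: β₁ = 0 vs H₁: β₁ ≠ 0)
Fail to reject H₀: p-value = 0.0740 ≥ α = 0.05. The linear relationship is not significant at the 5% level.

Hypothesis test for the slope coefficient:

H₀: β₁ = 0 (no linear relationship)
H₁: β₁ ≠ 0 (linear relationship exists)

Test statistic: t = β̂₁ / SE(β̂₁) = 0.7045 / 0.3791 = 1.8583

p = 0.0740: how often a slope estimate this far from 0 (in SE units) would arise by chance if β₁ were truly 0.

Decision rule: reject H₀ if p-value < α.
p-value = 0.0740 ≥ α = 0.05 → fail to reject H₀.

At α = 0.05 the data do not provide convincing evidence of a nonzero slope.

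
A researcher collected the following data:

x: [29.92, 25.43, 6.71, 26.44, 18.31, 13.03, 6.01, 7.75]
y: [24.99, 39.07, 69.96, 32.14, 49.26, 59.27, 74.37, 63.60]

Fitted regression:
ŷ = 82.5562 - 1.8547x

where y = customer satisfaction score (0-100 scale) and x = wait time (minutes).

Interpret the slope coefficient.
For each additional minute of wait time, predicted satisfaction score decreases by approximately 1.8547 points.

The slope coefficient β₁ = -1.8547 represents the marginal effect of wait time on satisfaction score.

Interpretation:
- Wait time up by 1 minute → predicted satisfaction score decreases by 1.8547 points
- This is a linear approximation: the same per-unit change is assumed across the whole observed x range
- The slope describes association in these data, not necessarily a causal effect

(β₀ = 82.5562 is the fitted value at x = 0 and is not part of the slope interpretation.)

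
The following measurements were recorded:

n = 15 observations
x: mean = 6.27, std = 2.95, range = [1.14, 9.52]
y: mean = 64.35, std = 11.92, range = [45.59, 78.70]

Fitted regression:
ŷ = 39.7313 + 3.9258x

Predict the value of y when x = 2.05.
ŷ = 47.7792

Plug x = 2.05 into the fitted line:

ŷ = 39.7313 + 3.9258 × 2.05
ŷ = 39.7313 + 8.0479
ŷ = 47.7792

This is the fitted mean response at that x — an individual observation would come with a wider prediction interval.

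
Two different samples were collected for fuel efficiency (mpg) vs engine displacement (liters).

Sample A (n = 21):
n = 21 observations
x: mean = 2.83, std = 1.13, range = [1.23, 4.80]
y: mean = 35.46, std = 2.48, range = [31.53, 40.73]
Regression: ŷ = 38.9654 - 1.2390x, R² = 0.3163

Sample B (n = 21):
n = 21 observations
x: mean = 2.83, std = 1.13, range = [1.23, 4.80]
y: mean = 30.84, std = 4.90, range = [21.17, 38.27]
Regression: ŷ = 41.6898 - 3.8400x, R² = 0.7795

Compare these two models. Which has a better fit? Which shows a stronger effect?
Model B has the better fit (R² = 0.7795 vs 0.3163). Model B shows the stronger effect (|β₁| = 3.8400 vs 1.2390).

Model Comparison:

Which explains more variance? (R²)
- Model A: R² = 0.3163 → 31.63% of variance in fuel efficiency explained
- Model B: R² = 0.7795 → 77.95% of variance in fuel efficiency explained
- 0.7795 > 0.3163 → Model B has the better fit

Which has the larger per-liter effect? (|β₁|)
- Model A: β₁ = -1.2390 → predicted fuel efficiency falls 1.2390 mpg per additional liter of engine displacement
- Model B: β₁ = -3.8400 → predicted fuel efficiency falls 3.8400 mpg per additional liter of engine displacement
- |-1.2390| < |-3.8400| → Model B shows the stronger marginal effect

Note: R² measures how tightly points cluster around the line; β₁ measures how steep the line is — they answer different questions.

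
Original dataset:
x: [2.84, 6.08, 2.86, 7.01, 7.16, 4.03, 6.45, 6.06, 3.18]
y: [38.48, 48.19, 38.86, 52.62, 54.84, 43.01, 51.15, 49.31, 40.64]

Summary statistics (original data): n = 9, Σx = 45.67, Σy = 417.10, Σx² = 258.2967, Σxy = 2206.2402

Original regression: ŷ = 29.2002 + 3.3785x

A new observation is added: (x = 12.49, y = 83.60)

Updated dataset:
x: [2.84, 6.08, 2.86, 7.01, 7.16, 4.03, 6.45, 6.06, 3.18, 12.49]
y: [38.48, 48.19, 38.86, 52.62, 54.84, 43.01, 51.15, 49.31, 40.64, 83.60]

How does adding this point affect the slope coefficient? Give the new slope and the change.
New slope β₁ = 4.4495 versus 3.3785 before: a change of +1.0710 (+31.7%).

The new point has HIGH LEVERAGE: x = 12.49 is far from the original mean x̄ = 45.67/9 ≈ 5.07 (original range [2.84, 7.16]).

Step 1: Update the sums with the new point (n goes from 9 to 10)
Σx  = 45.67 + 12.49 = 58.16
Σy  = 417.10 + 83.60 = 500.70
Σx² = 258.2967 + 12.49² = 258.2967 + 156.0001 = 414.2968
Σxy = 2206.2402 + 12.49×83.60 = 2206.2402 + 1044.1640 = 3250.4042

Step 2: Recompute the slope with b₁ = (nΣxy − ΣxΣy) / (nΣx² − (Σx)²)
Numerator   = 10×3250.4042 − 58.16×500.70 = 32504.0420 − 29120.7120 = 3383.3300
Denominator = 10×414.2968 − 58.16² = 4142.9680 − 3382.5856 = 760.3824
b₁(new) = 3383.3300 / 760.3824 = 4.4495

(Same formula on the original sums: (9×2206.2402 − 45.67×417.10) / (9×258.2967 − 45.67²) = 807.2048 / 238.9214 = 3.3785, matching the given fit.)

Step 3: Change in slope
Δβ₁ = 4.4495 − 3.3785 = +1.0710
Relative change = +1.0710 / 3.3785 × 100% = +31.7%
→ the slope increases when the point is added.

Because the point sits above the extension of the original line at a high-leverage x, it tilts the fit up.
In practice: check such a point for data-entry or measurement error; investigate whether it comes from the same population as the rest of the sample.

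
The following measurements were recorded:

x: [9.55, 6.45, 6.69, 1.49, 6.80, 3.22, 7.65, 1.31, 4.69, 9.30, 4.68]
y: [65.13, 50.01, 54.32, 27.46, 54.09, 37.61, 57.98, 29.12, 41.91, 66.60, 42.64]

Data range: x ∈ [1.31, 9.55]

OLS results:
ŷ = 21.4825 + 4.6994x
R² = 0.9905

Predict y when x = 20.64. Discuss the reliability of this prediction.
The equation gives ŷ = 118.4781; however x = 20.64 is 11.09 units above the observed range, so this extrapolated value should not be trusted.

Prediction calculation:
ŷ = 21.4825 + 4.6994 × 20.64
ŷ = 118.4781

Reliability:
- Data range: x ∈ [1.31, 9.55]
- Prediction point: x = 20.64 is 11.09 units above the observed range → this is EXTRAPOLATION, not interpolation

Why that matters here:
- There are no observations near this x to validate the fitted line there
- Real relationships often flatten, saturate, or turn nonlinear at extremes

Report the number if required, but flag clearly that it is an extrapolation.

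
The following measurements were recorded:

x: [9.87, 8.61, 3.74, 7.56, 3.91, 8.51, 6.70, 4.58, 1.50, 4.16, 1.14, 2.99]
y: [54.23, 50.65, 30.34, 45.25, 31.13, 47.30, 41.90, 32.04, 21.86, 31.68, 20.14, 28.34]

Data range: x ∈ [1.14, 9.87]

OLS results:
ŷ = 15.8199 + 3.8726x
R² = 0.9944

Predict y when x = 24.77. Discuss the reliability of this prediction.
ŷ = 111.7442 (extrapolation — x = 24.77 lies outside [1.14, 9.87], so reliability is low).

Prediction calculation:
ŷ = 15.8199 + 3.8726 × 24.77
ŷ = 111.7442

Reliability:
- Data range: x ∈ [1.14, 9.87]
- Prediction point: x = 24.77 is 14.90 units above the observed range → this is EXTRAPOLATION, not interpolation

Why that matters here:
- The linear relationship may not hold outside the observed range
- R² describes fit only over the sampled x values; it says nothing about behaviour beyond them

The R² = 0.9944 only validates the fit within [1.14, 9.87]; treat ŷ = 111.7442 with caution.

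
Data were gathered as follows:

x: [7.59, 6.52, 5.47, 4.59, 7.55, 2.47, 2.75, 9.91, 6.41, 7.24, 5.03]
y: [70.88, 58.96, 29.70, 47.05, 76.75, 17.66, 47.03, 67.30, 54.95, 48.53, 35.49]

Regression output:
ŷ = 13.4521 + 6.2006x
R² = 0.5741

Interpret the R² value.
R² = 0.5741 means 57.41% of the variation in y is explained by the linear relationship with x. This indicates a moderate fit.

R² (coefficient of determination) measures the proportion of variance in y explained by the regression model.

Here R² = 0.5741:
- Explained: 57.41% of the variation in y
- Unexplained (residual): 100% − 57.41% = 42.59%
- Rule of thumb (below 0.3 weak; 0.3 to below 0.7 moderate; 0.7 and above strong) → moderate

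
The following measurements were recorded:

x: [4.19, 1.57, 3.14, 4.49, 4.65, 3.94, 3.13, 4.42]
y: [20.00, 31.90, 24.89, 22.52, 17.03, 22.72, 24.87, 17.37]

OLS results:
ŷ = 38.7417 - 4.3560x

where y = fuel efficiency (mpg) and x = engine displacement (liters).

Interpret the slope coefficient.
An increase of one liter in engine displacement is associated with a 4.3560 mpg decrease in predicted fuel efficiency.

The slope β₁ = -4.3560 gives the rate at which the fitted fuel efficiency changes with engine displacement.

Interpretation:
- Engine displacement up by 1 liter → predicted fuel efficiency decreases by 4.3560 mpg
- This is a linear approximation: the same per-unit change is assumed across the whole observed x range

The intercept β₀ = 38.7417 is the predicted fuel efficiency when engine displacement = 0; since the smallest observed x is 1.57, this is an extrapolation and mainly anchors the line.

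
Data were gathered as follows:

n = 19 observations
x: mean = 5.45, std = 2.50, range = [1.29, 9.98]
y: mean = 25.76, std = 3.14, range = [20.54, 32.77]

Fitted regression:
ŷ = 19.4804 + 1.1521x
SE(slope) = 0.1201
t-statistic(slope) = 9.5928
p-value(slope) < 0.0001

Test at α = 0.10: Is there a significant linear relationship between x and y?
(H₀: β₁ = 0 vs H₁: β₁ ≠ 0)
Reject H₀: p-value < 0.0001 < α = 0.10. The linear relationship is significant at the 10% level.

Hypothesis test for the slope coefficient:

H₀: β₁ = 0 (no linear relationship)
H₁: β₁ ≠ 0 (linear relationship exists)

Test statistic: t = β̂₁ / SE(β̂₁) = 1.1521 / 0.1201 = 9.5928

With df = 17, the two-sided p-value for |t| = 9.5928 is <0.0001.

Decision rule: reject H₀ if p-value < α.
p-value < 0.0001 < α = 0.10 → reject H₀.

At α = 0.10 the data do provide convincing evidence of a nonzero slope.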